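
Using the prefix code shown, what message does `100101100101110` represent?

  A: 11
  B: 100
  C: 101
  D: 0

BCBCAD

Read left to right; each codeword is recognised as soon as it completes (prefix code):
  100→B | 101→C | 100→B | 101→C | 11→A | 0→D
Decoded message: BCBCAD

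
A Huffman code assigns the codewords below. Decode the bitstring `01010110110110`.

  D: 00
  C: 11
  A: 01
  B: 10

Read left to right; each codeword is recognised as soon as it completes (prefix code):
  01→A | 01→A | 01→A | 10→B | 11→C | 01→A | 10→B
Decoded message: AAABCAB

AAABCAB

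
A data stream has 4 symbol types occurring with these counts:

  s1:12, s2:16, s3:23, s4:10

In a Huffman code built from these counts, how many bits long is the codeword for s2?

Repeatedly merge the two smallest:
merge s4(10) and s1(12): 22
merge s2(16) and 22: 38
merge s3(23) and 38: 61
s2's leaf is at depth 2, giving a 2-bit codeword.

2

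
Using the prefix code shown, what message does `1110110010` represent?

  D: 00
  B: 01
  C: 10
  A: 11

Read left to right; each codeword is recognised as soon as it completes (prefix code):
  11→A | 10→C | 11→A | 00→D | 10→C
Decoded message: ACADC

ACADC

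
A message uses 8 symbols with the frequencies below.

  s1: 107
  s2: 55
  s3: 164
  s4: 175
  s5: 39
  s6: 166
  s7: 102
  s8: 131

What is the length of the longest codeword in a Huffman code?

Merge the two lowest-weight nodes at each step:
s5(39) + s2(55) → 94
94 + s7(102) → 196
s1(107) + s8(131) → 238
s3(164) + s6(166) → 330
s4(175) + 196 → 371
238 + 330 → 568
371 + 568 → 939
The rarest symbols sit at the bottom; the longest codeword is 4 bits.

4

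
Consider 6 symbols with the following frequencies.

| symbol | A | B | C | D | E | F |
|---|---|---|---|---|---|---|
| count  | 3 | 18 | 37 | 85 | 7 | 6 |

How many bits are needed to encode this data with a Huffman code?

286

Build the Huffman tree bottom-up:
merge A(3) and F(6): 9
merge E(7) and 9: 16
merge 16 and B(18): 34
merge 34 and C(37): 71
merge 71 and D(85): 156
Each symbol's bit-cost is frequency × depth; summing gives 286 bits (equivalently 9 + 16 + 34 + 71 + 156).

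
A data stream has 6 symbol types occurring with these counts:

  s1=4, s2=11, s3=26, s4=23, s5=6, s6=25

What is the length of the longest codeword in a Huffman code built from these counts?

Merge the two lowest-weight nodes at each step:
s1(4) + s5(6) → 10
10 + s2(11) → 21
21 + s4(23) → 44
s6(25) + s3(26) → 51
44 + 51 → 95
The first pair merged (s1, s5) ends up deepest, at depth 4.

4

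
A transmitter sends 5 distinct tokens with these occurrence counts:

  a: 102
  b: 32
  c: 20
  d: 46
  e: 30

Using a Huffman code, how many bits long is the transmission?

486

Build the Huffman tree bottom-up:
c(20) + e(30) → 50
b(32) + d(46) → 78
50 + 78 → 128
a(102) + 128 → 230
Each symbol's bit-cost is frequency × depth; summing gives 486 bits (equivalently 50 + 78 + 128 + 230).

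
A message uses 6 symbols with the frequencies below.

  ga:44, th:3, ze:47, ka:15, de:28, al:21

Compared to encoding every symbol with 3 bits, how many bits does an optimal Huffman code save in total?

Fixed-length: 3 bits × 158 symbols = 474 bits.
Huffman merges:
th(3) + ka(15) → 18
18 + al(21) → 39
de(28) + 39 → 67
ga(44) + ze(47) → 91
67 + 91 → 158
Huffman total = 18 + 39 + 67 + 91 + 158 = 373 bits.
Saving = 474 − 373 = 101 bits.

101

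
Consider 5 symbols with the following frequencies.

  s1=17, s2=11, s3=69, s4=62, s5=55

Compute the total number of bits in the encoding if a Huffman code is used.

Merge the two smallest weights repeatedly:
s2(11) + s1(17) → 28
28 + s5(55) → 83
s4(62) + s3(69) → 131
83 + 131 → 214
Each symbol's bit-cost is frequency × depth; summing gives 456 bits (equivalently 28 + 83 + 131 + 214).

456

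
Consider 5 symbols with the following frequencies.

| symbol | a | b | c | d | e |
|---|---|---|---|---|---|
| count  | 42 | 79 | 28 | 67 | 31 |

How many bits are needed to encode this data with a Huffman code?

553

Greedily combine the two least-frequent nodes:
merge c(28) and e(31): 59
merge a(42) and 59: 101
merge d(67) and b(79): 146
merge 101 and 146: 247
Each symbol's bit-cost is frequency × depth; summing gives 553 bits (equivalently 59 + 101 + 146 + 247).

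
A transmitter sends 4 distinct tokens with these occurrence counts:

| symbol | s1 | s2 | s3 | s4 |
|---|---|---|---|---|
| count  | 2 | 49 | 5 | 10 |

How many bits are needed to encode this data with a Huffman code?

90

Build the Huffman tree bottom-up:
combine s1(2), s3(5) → 7
combine 7, s4(10) → 17
combine 17, s2(49) → 66
Total encoded bits = sum of merged weights = 7 + 17 + 66 = 90.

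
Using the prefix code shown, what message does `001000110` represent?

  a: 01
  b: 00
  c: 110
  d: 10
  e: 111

bdbc

Read left to right; each codeword is recognised as soon as it completes (prefix code):
  00→b | 10→d | 00→b | 110→c
Decoded message: bdbc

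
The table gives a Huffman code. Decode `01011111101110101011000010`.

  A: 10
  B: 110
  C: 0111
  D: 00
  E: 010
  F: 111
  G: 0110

EFFCEABDE

Read left to right; each codeword is recognised as soon as it completes (prefix code):
  010→E | 111→F | 111→F | 0111→C | 010→E | 10→A | 110→B | 00→D | 010→E
Decoded message: EFFCEABDE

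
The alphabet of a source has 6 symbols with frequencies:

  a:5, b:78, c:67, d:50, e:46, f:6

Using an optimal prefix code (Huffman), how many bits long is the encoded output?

Greedily combine the two least-frequent nodes:
merge a(5) and f(6): 11
merge 11 and e(46): 57
merge d(50) and 57: 107
merge c(67) and b(78): 145
merge 107 and 145: 252
The encoded length is the sum of every internal node's weight: 11 + 57 + 107 + 145 + 252 = 572 bits.

572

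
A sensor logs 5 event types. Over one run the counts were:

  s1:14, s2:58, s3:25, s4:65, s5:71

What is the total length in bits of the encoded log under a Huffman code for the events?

505

Merge the two smallest weights repeatedly:
s1(14) + s3(25) → 39
39 + s2(58) → 97
s4(65) + s5(71) → 136
97 + 136 → 233
Total encoded bits = sum of merged weights = 39 + 97 + 136 + 233 = 505.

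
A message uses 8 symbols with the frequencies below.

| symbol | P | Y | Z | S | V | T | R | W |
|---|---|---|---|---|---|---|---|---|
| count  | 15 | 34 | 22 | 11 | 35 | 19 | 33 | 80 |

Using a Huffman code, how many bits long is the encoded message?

Merge the two smallest weights repeatedly:
merge S(11) and P(15): 26
merge T(19) and Z(22): 41
merge 26 and R(33): 59
merge Y(34) and V(35): 69
merge 41 and 59: 100
merge 69 and W(80): 149
merge 100 and 149: 249
The encoded length is the sum of every internal node's weight: 26 + 41 + 59 + 69 + 100 + 149 + 249 = 693 bits.

693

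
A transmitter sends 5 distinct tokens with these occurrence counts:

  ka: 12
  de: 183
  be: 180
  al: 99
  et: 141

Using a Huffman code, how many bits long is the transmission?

1341

Greedily combine the two least-frequent nodes:
combine ka(12), al(99) → 111
combine 111, et(141) → 252
combine be(180), de(183) → 363
combine 252, 363 → 615
The encoded length is the sum of every internal node's weight: 111 + 252 + 363 + 615 = 1341 bits.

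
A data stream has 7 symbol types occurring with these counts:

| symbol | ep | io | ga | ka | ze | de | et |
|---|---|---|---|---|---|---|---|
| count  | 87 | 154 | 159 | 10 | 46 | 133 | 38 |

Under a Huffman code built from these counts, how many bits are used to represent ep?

Build the tree from the bottom:
merge ka(10) and et(38): 48
merge ze(46) and 48: 94
merge ep(87) and 94: 181
merge de(133) and io(154): 287
merge ga(159) and 181: 340
merge 287 and 340: 627
The subtree containing ep is merged 3 times, so code length = 3.

3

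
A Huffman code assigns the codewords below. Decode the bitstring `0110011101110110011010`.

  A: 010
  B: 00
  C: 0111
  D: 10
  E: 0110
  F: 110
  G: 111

Read left to right; each codeword is recognised as soon as it completes (prefix code):
  0110→E | 0111→C | 0111→C | 0110→E | 0110→E | 10→D
Decoded message: ECCEED

ECCEED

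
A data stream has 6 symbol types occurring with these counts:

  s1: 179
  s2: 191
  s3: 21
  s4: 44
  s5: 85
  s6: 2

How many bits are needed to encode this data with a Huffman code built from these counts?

Greedily combine the two least-frequent nodes:
combine s6(2), s3(21) → 23
combine 23, s4(44) → 67
combine 67, s5(85) → 152
combine 152, s1(179) → 331
combine s2(191), 331 → 522
Each symbol's bit-cost is frequency × depth; summing gives 1095 bits (equivalently 23 + 67 + 152 + 331 + 522).

1095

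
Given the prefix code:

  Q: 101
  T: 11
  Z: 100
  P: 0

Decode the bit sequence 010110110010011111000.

PQQZZTTZP

Read left to right; each codeword is recognised as soon as it completes (prefix code):
  0→P | 101→Q | 101→Q | 100→Z | 100→Z | 11→T | 11→T | 100→Z | 0→P
Decoded message: PQQZZTTZP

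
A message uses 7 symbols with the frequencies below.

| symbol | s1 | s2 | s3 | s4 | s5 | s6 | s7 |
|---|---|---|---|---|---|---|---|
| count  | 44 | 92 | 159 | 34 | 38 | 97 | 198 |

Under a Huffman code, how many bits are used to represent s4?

Repeatedly merge the two smallest:
merge s4(34) and s5(38): 72
merge s1(44) and 72: 116
merge s2(92) and s6(97): 189
merge 116 and s3(159): 275
merge 189 and s7(198): 387
merge 275 and 387: 662
s4 sits 4 levels below the root, so its codeword is 4 bits.

4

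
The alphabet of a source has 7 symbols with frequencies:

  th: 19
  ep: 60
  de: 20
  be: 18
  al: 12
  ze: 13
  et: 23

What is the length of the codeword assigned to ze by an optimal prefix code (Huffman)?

3

Build the tree from the bottom:
al(12) + ze(13) → 25
be(18) + th(19) → 37
de(20) + et(23) → 43
25 + 37 → 62
43 + ep(60) → 103
62 + 103 → 165
The subtree containing ze is merged 3 times, so code length = 3.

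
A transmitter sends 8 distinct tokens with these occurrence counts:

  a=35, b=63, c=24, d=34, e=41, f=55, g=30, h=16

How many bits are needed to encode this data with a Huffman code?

Greedily combine the two least-frequent nodes:
h(16) + c(24) → 40
g(30) + d(34) → 64
a(35) + 40 → 75
e(41) + f(55) → 96
b(63) + 64 → 127
75 + 96 → 171
127 + 171 → 298
Total encoded bits = sum of merged weights = 40 + 64 + 75 + 96 + 127 + 171 + 298 = 871.

871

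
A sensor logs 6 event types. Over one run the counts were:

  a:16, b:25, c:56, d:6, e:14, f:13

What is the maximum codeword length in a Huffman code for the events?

4

Merge the two lowest-weight nodes at each step:
combine d(6), f(13) → 19
combine e(14), a(16) → 30
combine 19, b(25) → 44
combine 30, 44 → 74
combine c(56), 74 → 130
Maximum depth reached is 4.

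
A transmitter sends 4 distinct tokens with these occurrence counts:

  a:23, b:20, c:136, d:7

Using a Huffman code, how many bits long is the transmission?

263

Merge the two smallest weights repeatedly:
d(7) + b(20) → 27
a(23) + 27 → 50
50 + c(136) → 186
Each symbol's bit-cost is frequency × depth; summing gives 263 bits (equivalently 27 + 50 + 186).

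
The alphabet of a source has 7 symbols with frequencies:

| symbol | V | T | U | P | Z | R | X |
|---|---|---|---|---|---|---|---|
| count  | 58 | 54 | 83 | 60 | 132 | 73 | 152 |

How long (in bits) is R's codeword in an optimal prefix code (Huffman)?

3

Huffman merges, smallest pair first:
combine T(54), V(58) → 112
combine P(60), R(73) → 133
combine U(83), 112 → 195
combine Z(132), 133 → 265
combine X(152), 195 → 347
combine 265, 347 → 612
R sits 3 levels below the root, so its codeword is 3 bits.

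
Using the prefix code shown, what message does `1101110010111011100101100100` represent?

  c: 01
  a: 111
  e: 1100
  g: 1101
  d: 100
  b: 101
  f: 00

Read left to right; each codeword is recognised as soon as it completes (prefix code):
  1101→g | 1100→e | 101→b | 1101→g | 1100→e | 101→b | 100→d | 100→d
Decoded message: gebgebdd

gebgebdd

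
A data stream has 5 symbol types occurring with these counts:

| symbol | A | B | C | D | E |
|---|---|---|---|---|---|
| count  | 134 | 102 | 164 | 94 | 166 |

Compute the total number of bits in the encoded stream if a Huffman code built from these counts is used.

1516

Build the Huffman tree bottom-up:
D(94) + B(102) → 196
A(134) + C(164) → 298
E(166) + 196 → 362
298 + 362 → 660
Total encoded bits = sum of merged weights = 196 + 298 + 362 + 660 = 1516.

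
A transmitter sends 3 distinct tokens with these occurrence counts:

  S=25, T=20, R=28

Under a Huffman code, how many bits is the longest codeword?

2

Merge the two lowest-weight nodes at each step:
merge T(20) and S(25): 45
merge R(28) and 45: 73
Maximum depth reached is 2.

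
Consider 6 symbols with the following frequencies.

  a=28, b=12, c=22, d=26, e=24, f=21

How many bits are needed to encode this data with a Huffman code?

345

Merge the two smallest weights repeatedly:
combine b(12), f(21) → 33
combine c(22), e(24) → 46
combine d(26), a(28) → 54
combine 33, 46 → 79
combine 54, 79 → 133
The encoded length is the sum of every internal node's weight: 33 + 46 + 54 + 79 + 133 = 345 bits.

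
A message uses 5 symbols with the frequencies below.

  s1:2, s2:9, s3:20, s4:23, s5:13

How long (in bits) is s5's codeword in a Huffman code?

2

Huffman merges, smallest pair first:
combine s1(2), s2(9) → 11
combine 11, s5(13) → 24
combine s3(20), s4(23) → 43
combine 24, 43 → 67
s5's leaf is at depth 2, giving a 2-bit codeword.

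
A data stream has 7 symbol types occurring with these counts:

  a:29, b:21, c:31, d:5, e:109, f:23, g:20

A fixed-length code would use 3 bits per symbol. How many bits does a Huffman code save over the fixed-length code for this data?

Fixed-length: 3 bits × 238 symbols = 714 bits.
Huffman merges:
merge d(5) and g(20): 25
merge b(21) and f(23): 44
merge 25 and a(29): 54
merge c(31) and 44: 75
merge 54 and 75: 129
merge e(109) and 129: 238
Huffman total = 25 + 44 + 54 + 75 + 129 + 238 = 565 bits.
Saving = 714 − 565 = 149 bits.

149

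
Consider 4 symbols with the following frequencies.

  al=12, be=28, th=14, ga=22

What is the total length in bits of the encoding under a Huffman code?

Greedily combine the two least-frequent nodes:
al(12) + th(14) → 26
ga(22) + 26 → 48
be(28) + 48 → 76
Each symbol's bit-cost is frequency × depth; summing gives 150 bits (equivalently 26 + 48 + 76).

150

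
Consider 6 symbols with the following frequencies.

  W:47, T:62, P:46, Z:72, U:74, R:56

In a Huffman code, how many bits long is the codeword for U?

Huffman merges, smallest pair first:
P(46) + W(47) → 93
R(56) + T(62) → 118
Z(72) + U(74) → 146
93 + 118 → 211
146 + 211 → 357
U sits 2 levels below the root, so its codeword is 2 bits.

2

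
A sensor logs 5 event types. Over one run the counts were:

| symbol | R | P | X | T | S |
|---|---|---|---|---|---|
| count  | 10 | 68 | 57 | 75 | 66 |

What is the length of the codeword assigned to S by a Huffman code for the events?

2

Build the tree from the bottom:
combine R(10), X(57) → 67
combine S(66), 67 → 133
combine P(68), T(75) → 143
combine 133, 143 → 276
The subtree containing S is merged 2 times, so code length = 2.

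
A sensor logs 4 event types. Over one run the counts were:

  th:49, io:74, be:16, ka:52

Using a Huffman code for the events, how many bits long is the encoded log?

Build the Huffman tree bottom-up:
merge be(16) and th(49): 65
merge ka(52) and 65: 117
merge io(74) and 117: 191
Total encoded bits = sum of merged weights = 65 + 117 + 191 = 373.

373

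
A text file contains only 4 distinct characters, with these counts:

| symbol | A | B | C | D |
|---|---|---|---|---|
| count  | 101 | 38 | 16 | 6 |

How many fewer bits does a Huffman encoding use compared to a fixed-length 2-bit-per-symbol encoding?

Fixed-length: 2 bits × 161 symbols = 322 bits.
Huffman merges:
merge D(6) and C(16): 22
merge 22 and B(38): 60
merge 60 and A(101): 161
Huffman total = 22 + 60 + 161 = 243 bits.
Saving = 322 − 243 = 79 bits.

79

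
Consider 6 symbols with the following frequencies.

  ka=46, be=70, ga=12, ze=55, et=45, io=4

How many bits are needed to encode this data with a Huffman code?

541

Greedily combine the two least-frequent nodes:
io(4) + ga(12) → 16
16 + et(45) → 61
ka(46) + ze(55) → 101
61 + be(70) → 131
101 + 131 → 232
Each symbol's bit-cost is frequency × depth; summing gives 541 bits (equivalently 16 + 61 + 101 + 131 + 232).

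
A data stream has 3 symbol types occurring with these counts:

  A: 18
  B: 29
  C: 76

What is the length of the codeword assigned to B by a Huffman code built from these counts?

2

Build the tree from the bottom:
A(18) + B(29) → 47
47 + C(76) → 123
B's leaf is at depth 2, giving a 2-bit codeword.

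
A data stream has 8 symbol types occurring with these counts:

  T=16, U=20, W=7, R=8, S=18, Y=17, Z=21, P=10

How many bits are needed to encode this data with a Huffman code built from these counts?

Merge the two smallest weights repeatedly:
W(7) + R(8) → 15
P(10) + 15 → 25
T(16) + Y(17) → 33
S(18) + U(20) → 38
Z(21) + 25 → 46
33 + 38 → 71
46 + 71 → 117
Each symbol's bit-cost is frequency × depth; summing gives 345 bits (equivalently 15 + 25 + 33 + 38 + 46 + 71 + 117).

345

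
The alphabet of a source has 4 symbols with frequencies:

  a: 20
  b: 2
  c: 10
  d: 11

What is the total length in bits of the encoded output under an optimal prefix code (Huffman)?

Build the Huffman tree bottom-up:
combine b(2), c(10) → 12
combine d(11), 12 → 23
combine a(20), 23 → 43
Each symbol's bit-cost is frequency × depth; summing gives 78 bits (equivalently 12 + 23 + 43).

78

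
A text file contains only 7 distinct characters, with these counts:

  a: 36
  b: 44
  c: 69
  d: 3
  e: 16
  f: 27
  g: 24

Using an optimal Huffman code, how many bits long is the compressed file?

563

Greedily combine the two least-frequent nodes:
d(3) + e(16) → 19
19 + g(24) → 43
f(27) + a(36) → 63
43 + b(44) → 87
63 + c(69) → 132
87 + 132 → 219
Total encoded bits = sum of merged weights = 19 + 43 + 63 + 87 + 132 + 219 = 563.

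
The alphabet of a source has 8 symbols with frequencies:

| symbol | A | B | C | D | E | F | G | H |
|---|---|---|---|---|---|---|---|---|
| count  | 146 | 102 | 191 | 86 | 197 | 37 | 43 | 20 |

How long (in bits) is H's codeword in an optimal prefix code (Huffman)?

Build the tree from the bottom:
merge H(20) and F(37): 57
merge G(43) and 57: 100
merge D(86) and 100: 186
merge B(102) and A(146): 248
merge 186 and C(191): 377
merge E(197) and 248: 445
merge 377 and 445: 822
H sits 5 levels below the root, so its codeword is 5 bits.

5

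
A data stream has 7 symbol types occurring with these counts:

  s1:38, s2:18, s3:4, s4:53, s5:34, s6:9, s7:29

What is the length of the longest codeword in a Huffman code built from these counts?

5

Merge the two lowest-weight nodes at each step:
merge s3(4) and s6(9): 13
merge 13 and s2(18): 31
merge s7(29) and 31: 60
merge s5(34) and s1(38): 72
merge s4(53) and 60: 113
merge 72 and 113: 185
Maximum depth reached is 5.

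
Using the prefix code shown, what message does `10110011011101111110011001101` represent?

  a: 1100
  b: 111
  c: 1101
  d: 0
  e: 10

Read left to right; each codeword is recognised as soon as it completes (prefix code):
  10→e | 1100→a | 1101→c | 1101→c | 111→b | 1100→a | 1100→a | 1101→c
Decoded message: eaccbaac

eaccbaac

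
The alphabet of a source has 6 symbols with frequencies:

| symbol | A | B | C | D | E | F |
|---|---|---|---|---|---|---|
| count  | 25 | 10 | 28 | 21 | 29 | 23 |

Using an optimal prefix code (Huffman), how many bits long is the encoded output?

351

Merge the two smallest weights repeatedly:
B(10) + D(21) → 31
F(23) + A(25) → 48
C(28) + E(29) → 57
31 + 48 → 79
57 + 79 → 136
Each symbol's bit-cost is frequency × depth; summing gives 351 bits (equivalently 31 + 48 + 57 + 79 + 136).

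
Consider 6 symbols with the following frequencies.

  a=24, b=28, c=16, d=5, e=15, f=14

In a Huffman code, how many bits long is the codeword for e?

Repeatedly merge the two smallest:
merge d(5) and f(14): 19
merge e(15) and c(16): 31
merge 19 and a(24): 43
merge b(28) and 31: 59
merge 43 and 59: 102
e's leaf is at depth 3, giving a 3-bit codeword.

3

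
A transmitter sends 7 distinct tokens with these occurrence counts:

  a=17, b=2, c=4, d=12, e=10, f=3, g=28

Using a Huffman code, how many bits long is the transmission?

185

Build the Huffman tree bottom-up:
b(2) + f(3) → 5
c(4) + 5 → 9
9 + e(10) → 19
d(12) + a(17) → 29
19 + g(28) → 47
29 + 47 → 76
Each symbol's bit-cost is frequency × depth; summing gives 185 bits (equivalently 5 + 9 + 19 + 29 + 47 + 76).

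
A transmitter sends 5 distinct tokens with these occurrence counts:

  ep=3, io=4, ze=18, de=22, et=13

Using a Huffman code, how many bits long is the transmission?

Merge the two smallest weights repeatedly:
ep(3) + io(4) → 7
7 + et(13) → 20
ze(18) + 20 → 38
de(22) + 38 → 60
The encoded length is the sum of every internal node's weight: 7 + 20 + 38 + 60 = 125 bits.

125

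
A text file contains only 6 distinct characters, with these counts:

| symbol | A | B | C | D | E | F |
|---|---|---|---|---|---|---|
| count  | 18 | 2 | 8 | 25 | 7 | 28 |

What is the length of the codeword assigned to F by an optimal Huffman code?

2

Huffman merges, smallest pair first:
combine B(2), E(7) → 9
combine C(8), 9 → 17
combine 17, A(18) → 35
combine D(25), F(28) → 53
combine 35, 53 → 88
F's leaf is at depth 2, giving a 2-bit codeword.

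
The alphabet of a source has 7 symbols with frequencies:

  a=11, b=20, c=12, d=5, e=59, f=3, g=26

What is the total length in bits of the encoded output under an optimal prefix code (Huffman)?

317

Merge the two smallest weights repeatedly:
combine f(3), d(5) → 8
combine 8, a(11) → 19
combine c(12), 19 → 31
combine b(20), g(26) → 46
combine 31, 46 → 77
combine e(59), 77 → 136
The encoded length is the sum of every internal node's weight: 8 + 19 + 31 + 46 + 77 + 136 = 317 bits.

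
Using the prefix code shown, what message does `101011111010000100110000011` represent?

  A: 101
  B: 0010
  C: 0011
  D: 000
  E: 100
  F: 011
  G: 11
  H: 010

AFGADHFDC

Read left to right; each codeword is recognised as soon as it completes (prefix code):
  101→A | 011→F | 11→G | 101→A | 000→D | 010→H | 011→F | 000→D | 0011→C
Decoded message: AFGADHFDC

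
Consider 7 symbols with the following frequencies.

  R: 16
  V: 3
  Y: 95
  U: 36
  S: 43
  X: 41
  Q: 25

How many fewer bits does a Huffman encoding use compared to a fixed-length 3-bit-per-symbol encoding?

127

Fixed-length: 3 bits × 259 symbols = 777 bits.
Huffman merges:
merge V(3) and R(16): 19
merge 19 and Q(25): 44
merge U(36) and X(41): 77
merge S(43) and 44: 87
merge 77 and 87: 164
merge Y(95) and 164: 259
Huffman total = 19 + 44 + 77 + 87 + 164 + 259 = 650 bits.
Saving = 777 − 650 = 127 bits.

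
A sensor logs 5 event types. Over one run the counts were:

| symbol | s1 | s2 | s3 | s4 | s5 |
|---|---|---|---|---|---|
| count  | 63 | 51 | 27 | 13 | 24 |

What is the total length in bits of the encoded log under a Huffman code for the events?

Merge the two smallest weights repeatedly:
s4(13) + s5(24) → 37
s3(27) + 37 → 64
s2(51) + s1(63) → 114
64 + 114 → 178
Total encoded bits = sum of merged weights = 37 + 64 + 114 + 178 = 393.

393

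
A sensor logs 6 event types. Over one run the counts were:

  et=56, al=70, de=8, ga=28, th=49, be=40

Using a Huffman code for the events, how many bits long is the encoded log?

Merge the two smallest weights repeatedly:
de(8) + ga(28) → 36
36 + be(40) → 76
th(49) + et(56) → 105
al(70) + 76 → 146
105 + 146 → 251
The encoded length is the sum of every internal node's weight: 36 + 76 + 105 + 146 + 251 = 614 bits.

614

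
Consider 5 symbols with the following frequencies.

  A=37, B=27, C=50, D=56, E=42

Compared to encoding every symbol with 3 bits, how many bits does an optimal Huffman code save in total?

Fixed-length: 3 bits × 212 symbols = 636 bits.
Huffman merges:
merge B(27) and A(37): 64
merge E(42) and C(50): 92
merge D(56) and 64: 120
merge 92 and 120: 212
Huffman total = 64 + 92 + 120 + 212 = 488 bits.
Saving = 636 − 488 = 148 bits.

148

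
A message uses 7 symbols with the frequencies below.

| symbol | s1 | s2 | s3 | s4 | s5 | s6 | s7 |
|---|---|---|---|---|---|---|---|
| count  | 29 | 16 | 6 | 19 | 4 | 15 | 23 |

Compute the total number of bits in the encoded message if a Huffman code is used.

294

Greedily combine the two least-frequent nodes:
merge s5(4) and s3(6): 10
merge 10 and s6(15): 25
merge s2(16) and s4(19): 35
merge s7(23) and 25: 48
merge s1(29) and 35: 64
merge 48 and 64: 112
Each symbol's bit-cost is frequency × depth; summing gives 294 bits (equivalently 10 + 25 + 35 + 48 + 64 + 112).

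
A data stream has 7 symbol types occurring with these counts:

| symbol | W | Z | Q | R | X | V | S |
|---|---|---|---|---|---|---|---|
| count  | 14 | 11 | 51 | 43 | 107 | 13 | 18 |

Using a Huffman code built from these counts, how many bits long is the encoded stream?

Merge the two smallest weights repeatedly:
combine Z(11), V(13) → 24
combine W(14), S(18) → 32
combine 24, 32 → 56
combine R(43), Q(51) → 94
combine 56, 94 → 150
combine X(107), 150 → 257
Each symbol's bit-cost is frequency × depth; summing gives 613 bits (equivalently 24 + 32 + 56 + 94 + 150 + 257).

613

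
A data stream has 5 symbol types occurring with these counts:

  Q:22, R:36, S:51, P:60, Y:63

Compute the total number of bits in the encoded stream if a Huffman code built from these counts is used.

522

Merge the two smallest weights repeatedly:
Q(22) + R(36) → 58
S(51) + 58 → 109
P(60) + Y(63) → 123
109 + 123 → 232
The encoded length is the sum of every internal node's weight: 58 + 109 + 123 + 232 = 522 bits.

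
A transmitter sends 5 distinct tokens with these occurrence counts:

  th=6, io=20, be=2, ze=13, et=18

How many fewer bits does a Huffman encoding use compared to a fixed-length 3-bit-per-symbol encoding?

Fixed-length: 3 bits × 59 symbols = 177 bits.
Huffman merges:
merge be(2) and th(6): 8
merge 8 and ze(13): 21
merge et(18) and io(20): 38
merge 21 and 38: 59
Huffman total = 8 + 21 + 38 + 59 = 126 bits.
Saving = 177 − 126 = 51 bits.

51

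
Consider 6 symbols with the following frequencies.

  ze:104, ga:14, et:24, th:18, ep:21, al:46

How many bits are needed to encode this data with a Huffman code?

504

Merge the two smallest weights repeatedly:
merge ga(14) and th(18): 32
merge ep(21) and et(24): 45
merge 32 and 45: 77
merge al(46) and 77: 123
merge ze(104) and 123: 227
Each symbol's bit-cost is frequency × depth; summing gives 504 bits (equivalently 32 + 45 + 77 + 123 + 227).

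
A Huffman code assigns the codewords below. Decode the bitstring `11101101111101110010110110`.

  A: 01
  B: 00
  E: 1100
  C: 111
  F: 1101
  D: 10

Read left to right; each codeword is recognised as soon as it completes (prefix code):
  111→C | 01→A | 10→D | 111→C | 1101→F | 1100→E | 10→D | 1101→F | 10→D
Decoded message: CADCFEDFD

CADCFEDFD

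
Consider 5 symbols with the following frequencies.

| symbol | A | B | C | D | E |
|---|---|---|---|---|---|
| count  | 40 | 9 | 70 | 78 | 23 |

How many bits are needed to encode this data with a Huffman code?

Greedily combine the two least-frequent nodes:
B(9) + E(23) → 32
32 + A(40) → 72
C(70) + 72 → 142
D(78) + 142 → 220
Total encoded bits = sum of merged weights = 32 + 72 + 142 + 220 = 466.

466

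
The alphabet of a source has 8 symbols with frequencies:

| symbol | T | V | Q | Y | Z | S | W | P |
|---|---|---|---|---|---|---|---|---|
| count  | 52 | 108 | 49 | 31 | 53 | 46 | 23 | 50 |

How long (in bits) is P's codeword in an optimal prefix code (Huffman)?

Repeatedly merge the two smallest:
W(23) + Y(31) → 54
S(46) + Q(49) → 95
P(50) + T(52) → 102
Z(53) + 54 → 107
95 + 102 → 197
107 + V(108) → 215
197 + 215 → 412
P sits 3 levels below the root, so its codeword is 3 bits.

3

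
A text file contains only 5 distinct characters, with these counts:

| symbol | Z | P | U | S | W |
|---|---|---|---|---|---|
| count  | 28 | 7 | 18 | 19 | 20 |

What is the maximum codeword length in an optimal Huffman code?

3

Merge the two lowest-weight nodes at each step:
P(7) + U(18) → 25
S(19) + W(20) → 39
25 + Z(28) → 53
39 + 53 → 92
The first pair merged (P, U) ends up deepest, at depth 3.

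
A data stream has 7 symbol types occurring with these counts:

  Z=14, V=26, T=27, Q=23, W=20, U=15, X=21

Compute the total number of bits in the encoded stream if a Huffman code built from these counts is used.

411

Greedily combine the two least-frequent nodes:
combine Z(14), U(15) → 29
combine W(20), X(21) → 41
combine Q(23), V(26) → 49
combine T(27), 29 → 56
combine 41, 49 → 90
combine 56, 90 → 146
Total encoded bits = sum of merged weights = 29 + 41 + 49 + 56 + 90 + 146 = 411.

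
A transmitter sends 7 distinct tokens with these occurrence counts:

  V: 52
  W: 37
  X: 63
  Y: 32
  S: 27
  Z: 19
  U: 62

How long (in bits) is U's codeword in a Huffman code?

Huffman merges, smallest pair first:
Z(19) + S(27) → 46
Y(32) + W(37) → 69
46 + V(52) → 98
U(62) + X(63) → 125
69 + 98 → 167
125 + 167 → 292
U's leaf is at depth 2, giving a 2-bit codeword.

2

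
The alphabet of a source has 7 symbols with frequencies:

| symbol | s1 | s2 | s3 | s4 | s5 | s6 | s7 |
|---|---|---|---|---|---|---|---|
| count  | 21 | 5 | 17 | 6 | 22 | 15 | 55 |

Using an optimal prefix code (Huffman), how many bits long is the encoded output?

Build the Huffman tree bottom-up:
combine s2(5), s4(6) → 11
combine 11, s6(15) → 26
combine s3(17), s1(21) → 38
combine s5(22), 26 → 48
combine 38, 48 → 86
combine s7(55), 86 → 141
Each symbol's bit-cost is frequency × depth; summing gives 350 bits (equivalently 11 + 26 + 38 + 48 + 86 + 141).

350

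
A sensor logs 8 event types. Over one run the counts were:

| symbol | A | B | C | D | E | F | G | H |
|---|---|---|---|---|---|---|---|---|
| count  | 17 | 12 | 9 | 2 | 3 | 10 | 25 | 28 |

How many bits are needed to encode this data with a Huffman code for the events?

284

Merge the two smallest weights repeatedly:
combine D(2), E(3) → 5
combine 5, C(9) → 14
combine F(10), B(12) → 22
combine 14, A(17) → 31
combine 22, G(25) → 47
combine H(28), 31 → 59
combine 47, 59 → 106
Total encoded bits = sum of merged weights = 5 + 14 + 22 + 31 + 47 + 59 + 106 = 284.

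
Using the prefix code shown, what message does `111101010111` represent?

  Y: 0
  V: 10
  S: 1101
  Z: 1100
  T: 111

TVVVT

Read left to right; each codeword is recognised as soon as it completes (prefix code):
  111→T | 10→V | 10→V | 10→V | 111→T
Decoded message: TVVVT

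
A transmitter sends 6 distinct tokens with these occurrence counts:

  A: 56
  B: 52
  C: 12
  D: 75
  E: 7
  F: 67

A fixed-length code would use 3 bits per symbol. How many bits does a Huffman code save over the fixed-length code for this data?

Fixed-length: 3 bits × 269 symbols = 807 bits.
Huffman merges:
merge E(7) and C(12): 19
merge 19 and B(52): 71
merge A(56) and F(67): 123
merge 71 and D(75): 146
merge 123 and 146: 269
Huffman total = 19 + 71 + 123 + 146 + 269 = 628 bits.
Saving = 807 − 628 = 179 bits.

179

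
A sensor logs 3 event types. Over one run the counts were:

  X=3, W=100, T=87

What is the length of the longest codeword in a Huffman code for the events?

2

Merge the two lowest-weight nodes at each step:
merge X(3) and T(87): 90
merge 90 and W(100): 190
Maximum depth reached is 2.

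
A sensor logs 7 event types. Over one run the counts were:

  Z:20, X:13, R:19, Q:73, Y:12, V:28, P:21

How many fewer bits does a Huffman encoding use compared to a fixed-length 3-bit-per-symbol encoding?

Fixed-length: 3 bits × 186 symbols = 558 bits.
Huffman merges:
Y(12) + X(13) → 25
R(19) + Z(20) → 39
P(21) + 25 → 46
V(28) + 39 → 67
46 + 67 → 113
Q(73) + 113 → 186
Huffman total = 25 + 39 + 46 + 67 + 113 + 186 = 476 bits.
Saving = 558 − 476 = 82 bits.

82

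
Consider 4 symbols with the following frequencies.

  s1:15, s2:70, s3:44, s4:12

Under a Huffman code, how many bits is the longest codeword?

3

Merge the two lowest-weight nodes at each step:
combine s4(12), s1(15) → 27
combine 27, s3(44) → 71
combine s2(70), 71 → 141
Maximum depth reached is 3.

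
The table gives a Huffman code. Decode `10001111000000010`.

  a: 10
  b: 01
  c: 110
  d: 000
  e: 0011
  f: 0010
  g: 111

Read left to right; each codeword is recognised as soon as it completes (prefix code):
  10→a | 0011→e | 110→c | 000→d | 000→d | 10→a
Decoded message: aecdda

aecdda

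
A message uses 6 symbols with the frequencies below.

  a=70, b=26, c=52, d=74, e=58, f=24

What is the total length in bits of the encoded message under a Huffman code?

760

Merge the two smallest weights repeatedly:
merge f(24) and b(26): 50
merge 50 and c(52): 102
merge e(58) and a(70): 128
merge d(74) and 102: 176
merge 128 and 176: 304
Total encoded bits = sum of merged weights = 50 + 102 + 128 + 176 + 304 = 760.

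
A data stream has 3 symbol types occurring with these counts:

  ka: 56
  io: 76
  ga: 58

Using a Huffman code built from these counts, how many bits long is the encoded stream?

304

Build the Huffman tree bottom-up:
combine ka(56), ga(58) → 114
combine io(76), 114 → 190
Total encoded bits = sum of merged weights = 114 + 190 = 304.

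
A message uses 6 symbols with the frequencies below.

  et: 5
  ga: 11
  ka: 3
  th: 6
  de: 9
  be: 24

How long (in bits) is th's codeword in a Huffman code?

3

Repeatedly merge the two smallest:
combine ka(3), et(5) → 8
combine th(6), 8 → 14
combine de(9), ga(11) → 20
combine 14, 20 → 34
combine be(24), 34 → 58
th's leaf is at depth 3, giving a 3-bit codeword.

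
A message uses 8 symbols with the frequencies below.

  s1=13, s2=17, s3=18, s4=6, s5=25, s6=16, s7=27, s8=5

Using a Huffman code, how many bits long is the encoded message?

Greedily combine the two least-frequent nodes:
combine s8(5), s4(6) → 11
combine 11, s1(13) → 24
combine s6(16), s2(17) → 33
combine s3(18), 24 → 42
combine s5(25), s7(27) → 52
combine 33, 42 → 75
combine 52, 75 → 127
The encoded length is the sum of every internal node's weight: 11 + 24 + 33 + 42 + 52 + 75 + 127 = 364 bits.

364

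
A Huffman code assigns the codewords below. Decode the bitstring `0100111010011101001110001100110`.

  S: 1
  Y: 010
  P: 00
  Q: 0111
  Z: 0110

YQYQYQPZZ

Read left to right; each codeword is recognised as soon as it completes (prefix code):
  010→Y | 0111→Q | 010→Y | 0111→Q | 010→Y | 0111→Q | 00→P | 0110→Z | 0110→Z
Decoded message: YQYQYQPZZ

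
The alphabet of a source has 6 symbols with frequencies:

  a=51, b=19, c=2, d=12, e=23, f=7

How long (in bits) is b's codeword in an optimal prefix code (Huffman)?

3

Build the tree from the bottom:
combine c(2), f(7) → 9
combine 9, d(12) → 21
combine b(19), 21 → 40
combine e(23), 40 → 63
combine a(51), 63 → 114
b's leaf is at depth 3, giving a 3-bit codeword.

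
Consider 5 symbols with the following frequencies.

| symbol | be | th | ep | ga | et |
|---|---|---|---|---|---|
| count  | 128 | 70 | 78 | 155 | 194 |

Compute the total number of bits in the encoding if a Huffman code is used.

Merge the two smallest weights repeatedly:
th(70) + ep(78) → 148
be(128) + 148 → 276
ga(155) + et(194) → 349
276 + 349 → 625
Each symbol's bit-cost is frequency × depth; summing gives 1398 bits (equivalently 148 + 276 + 349 + 625).

1398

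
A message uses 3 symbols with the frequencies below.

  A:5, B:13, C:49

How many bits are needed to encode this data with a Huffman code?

Merge the two smallest weights repeatedly:
merge A(5) and B(13): 18
merge 18 and C(49): 67
The encoded length is the sum of every internal node's weight: 18 + 67 = 85 bits.

85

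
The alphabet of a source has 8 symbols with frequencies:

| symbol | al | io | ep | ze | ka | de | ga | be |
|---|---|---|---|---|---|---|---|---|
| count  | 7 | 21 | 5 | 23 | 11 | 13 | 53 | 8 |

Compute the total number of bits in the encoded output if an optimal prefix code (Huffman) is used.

373

Greedily combine the two least-frequent nodes:
ep(5) + al(7) → 12
be(8) + ka(11) → 19
12 + de(13) → 25
19 + io(21) → 40
ze(23) + 25 → 48
40 + 48 → 88
ga(53) + 88 → 141
The encoded length is the sum of every internal node's weight: 12 + 19 + 25 + 40 + 48 + 88 + 141 = 373 bits.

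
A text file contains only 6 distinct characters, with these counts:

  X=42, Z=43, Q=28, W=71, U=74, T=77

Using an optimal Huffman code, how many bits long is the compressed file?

853

Greedily combine the two least-frequent nodes:
Q(28) + X(42) → 70
Z(43) + 70 → 113
W(71) + U(74) → 145
T(77) + 113 → 190
145 + 190 → 335
Each symbol's bit-cost is frequency × depth; summing gives 853 bits (equivalently 70 + 113 + 145 + 190 + 335).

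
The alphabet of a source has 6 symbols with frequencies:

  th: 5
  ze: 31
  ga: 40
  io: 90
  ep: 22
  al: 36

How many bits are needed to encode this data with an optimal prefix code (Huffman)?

Merge the two smallest weights repeatedly:
merge th(5) and ep(22): 27
merge 27 and ze(31): 58
merge al(36) and ga(40): 76
merge 58 and 76: 134
merge io(90) and 134: 224
The encoded length is the sum of every internal node's weight: 27 + 58 + 76 + 134 + 224 = 519 bits.

519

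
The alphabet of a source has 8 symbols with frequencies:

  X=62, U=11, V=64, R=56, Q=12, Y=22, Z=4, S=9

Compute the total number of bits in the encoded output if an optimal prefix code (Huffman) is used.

609

Build the Huffman tree bottom-up:
Z(4) + S(9) → 13
U(11) + Q(12) → 23
13 + Y(22) → 35
23 + 35 → 58
R(56) + 58 → 114
X(62) + V(64) → 126
114 + 126 → 240
Each symbol's bit-cost is frequency × depth; summing gives 609 bits (equivalently 13 + 23 + 35 + 58 + 114 + 126 + 240).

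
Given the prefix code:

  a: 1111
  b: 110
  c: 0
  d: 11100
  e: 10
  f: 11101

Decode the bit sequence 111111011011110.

abbac

Read left to right; each codeword is recognised as soon as it completes (prefix code):
  1111→a | 110→b | 110→b | 1111→a | 0→c
Decoded message: abbac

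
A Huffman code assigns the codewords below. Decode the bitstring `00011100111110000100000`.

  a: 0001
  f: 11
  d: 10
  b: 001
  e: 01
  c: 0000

afbffcdc

Read left to right; each codeword is recognised as soon as it completes (prefix code):
  0001→a | 11→f | 001→b | 11→f | 11→f | 0000→c | 10→d | 0000→c
Decoded message: afbffcdc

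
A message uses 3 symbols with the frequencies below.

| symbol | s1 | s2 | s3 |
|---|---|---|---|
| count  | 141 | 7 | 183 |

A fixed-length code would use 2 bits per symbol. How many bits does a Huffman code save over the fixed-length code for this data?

Fixed-length: 2 bits × 331 symbols = 662 bits.
Huffman merges:
s2(7) + s1(141) → 148
148 + s3(183) → 331
Huffman total = 148 + 331 = 479 bits.
Saving = 662 − 479 = 183 bits.

183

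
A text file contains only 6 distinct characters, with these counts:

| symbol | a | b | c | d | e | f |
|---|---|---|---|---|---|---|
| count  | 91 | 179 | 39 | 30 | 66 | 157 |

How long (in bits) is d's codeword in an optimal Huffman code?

Huffman merges, smallest pair first:
combine d(30), c(39) → 69
combine e(66), 69 → 135
combine a(91), 135 → 226
combine f(157), b(179) → 336
combine 226, 336 → 562
d sits 4 levels below the root, so its codeword is 4 bits.

4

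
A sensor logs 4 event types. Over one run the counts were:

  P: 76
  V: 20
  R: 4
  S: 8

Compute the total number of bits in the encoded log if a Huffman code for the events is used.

Merge the two smallest weights repeatedly:
merge R(4) and S(8): 12
merge 12 and V(20): 32
merge 32 and P(76): 108
The encoded length is the sum of every internal node's weight: 12 + 32 + 108 = 152 bits.

152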